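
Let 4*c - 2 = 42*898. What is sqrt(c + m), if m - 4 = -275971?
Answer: 5*I*sqrt(42646)/2 ≈ 516.27*I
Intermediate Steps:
m = -275967 (m = 4 - 275971 = -275967)
c = 18859/2 (c = 1/2 + (42*898)/4 = 1/2 + (1/4)*37716 = 1/2 + 9429 = 18859/2 ≈ 9429.5)
sqrt(c + m) = sqrt(18859/2 - 275967) = sqrt(-533075/2) = 5*I*sqrt(42646)/2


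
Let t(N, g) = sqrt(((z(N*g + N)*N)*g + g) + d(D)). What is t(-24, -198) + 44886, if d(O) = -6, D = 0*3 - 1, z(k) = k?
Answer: 44886 + 2*sqrt(5616813) ≈ 49626.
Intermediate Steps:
D = -1 (D = 0 - 1 = -1)
t(N, g) = sqrt(-6 + g + N*g*(N + N*g)) (t(N, g) = sqrt((((N*g + N)*N)*g + g) - 6) = sqrt((((N + N*g)*N)*g + g) - 6) = sqrt(((N*(N + N*g))*g + g) - 6) = sqrt((N*g*(N + N*g) + g) - 6) = sqrt((g + N*g*(N + N*g)) - 6) = sqrt(-6 + g + N*g*(N + N*g)))
t(-24, -198) + 44886 = sqrt(-6 - 198 - 198*(-24)**2*(1 - 198)) + 44886 = sqrt(-6 - 198 - 198*576*(-197)) + 44886 = sqrt(-6 - 198 + 22467456) + 44886 = sqrt(22467252) + 44886 = 2*sqrt(5616813) + 44886 = 44886 + 2*sqrt(5616813)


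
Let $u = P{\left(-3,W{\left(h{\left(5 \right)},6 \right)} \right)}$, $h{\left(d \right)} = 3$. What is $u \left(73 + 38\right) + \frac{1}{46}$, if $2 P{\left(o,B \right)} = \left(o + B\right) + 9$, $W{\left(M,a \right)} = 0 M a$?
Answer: $\frac{15319}{46} \approx 333.02$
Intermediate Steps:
$W{\left(M,a \right)} = 0$ ($W{\left(M,a \right)} = 0 a = 0$)
$P{\left(o,B \right)} = \frac{9}{2} + \frac{B}{2} + \frac{o}{2}$ ($P{\left(o,B \right)} = \frac{\left(o + B\right) + 9}{2} = \frac{\left(B + o\right) + 9}{2} = \frac{9 + B + o}{2} = \frac{9}{2} + \frac{B}{2} + \frac{o}{2}$)
$u = 3$ ($u = \frac{9}{2} + \frac{1}{2} \cdot 0 + \frac{1}{2} \left(-3\right) = \frac{9}{2} + 0 - \frac{3}{2} = 3$)
$u \left(73 + 38\right) + \frac{1}{46} = 3 \left(73 + 38\right) + \frac{1}{46} = 3 \cdot 111 + \frac{1}{46} = 333 + \frac{1}{46} = \frac{15319}{46}$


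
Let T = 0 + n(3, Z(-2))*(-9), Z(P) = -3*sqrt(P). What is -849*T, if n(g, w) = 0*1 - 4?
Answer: -30564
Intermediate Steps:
n(g, w) = -4 (n(g, w) = 0 - 4 = -4)
T = 36 (T = 0 - 4*(-9) = 0 + 36 = 36)
-849*T = -849*36 = -30564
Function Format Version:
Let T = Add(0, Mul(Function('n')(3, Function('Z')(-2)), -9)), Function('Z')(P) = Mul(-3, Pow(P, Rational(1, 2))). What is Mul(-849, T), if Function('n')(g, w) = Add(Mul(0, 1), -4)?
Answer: -30564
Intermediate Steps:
Function('n')(g, w) = -4 (Function('n')(g, w) = Add(0, -4) = -4)
T = 36 (T = Add(0, Mul(-4, -9)) = Add(0, 36) = 36)
Mul(-849, T) = Mul(-849, 36) = -30564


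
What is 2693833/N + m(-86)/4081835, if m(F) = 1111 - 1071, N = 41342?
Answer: 2199156695447/33750244514 ≈ 65.160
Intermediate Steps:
m(F) = 40
2693833/N + m(-86)/4081835 = 2693833/41342 + 40/4081835 = 2693833*(1/41342) + 40*(1/4081835) = 2693833/41342 + 8/816367 = 2199156695447/33750244514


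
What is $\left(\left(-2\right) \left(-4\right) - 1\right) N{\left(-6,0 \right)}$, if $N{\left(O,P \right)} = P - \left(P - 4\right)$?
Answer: $28$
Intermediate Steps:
$N{\left(O,P \right)} = 4$ ($N{\left(O,P \right)} = P - \left(-4 + P\right) = 4$)
$\left(\left(-2\right) \left(-4\right) - 1\right) N{\left(-6,0 \right)} = \left(\left(-2\right) \left(-4\right) - 1\right) 4 = \left(8 - 1\right) 4 = 7 \cdot 4 = 28$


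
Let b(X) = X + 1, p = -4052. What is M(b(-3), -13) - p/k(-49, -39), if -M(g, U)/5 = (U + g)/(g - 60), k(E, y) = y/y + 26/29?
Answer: 7281371/3410 ≈ 2135.3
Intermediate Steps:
b(X) = 1 + X
k(E, y) = 55/29 (k(E, y) = 1 + 26*(1/29) = 1 + 26/29 = 55/29)
M(g, U) = -5*(U + g)/(-60 + g) (M(g, U) = -5*(U + g)/(g - 60) = -5*(U + g)/(-60 + g))
M(b(-3), -13) - p/k(-49, -39) = 5*(-1*(-13) - (1 - 3))/(-60 + (1 - 3)) - (-4052)/55/29 = 5*(13 - 1*(-2))/(-60 - 2) - (-4052)*29/55 = 5*(13 + 2)/(-62) - 1*(-117508/55) = 5*(-1/62)*15 + 117508/55 = -75/62 + 117508/55 = 7281371/3410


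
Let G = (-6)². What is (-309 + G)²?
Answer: 74529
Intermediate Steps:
G = 36
(-309 + G)² = (-309 + 36)² = (-273)² = 74529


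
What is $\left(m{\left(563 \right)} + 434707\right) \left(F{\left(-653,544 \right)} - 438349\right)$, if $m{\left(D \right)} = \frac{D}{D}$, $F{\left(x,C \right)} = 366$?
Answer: $-190394713964$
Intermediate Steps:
$m{\left(D \right)} = 1$
$\left(m{\left(563 \right)} + 434707\right) \left(F{\left(-653,544 \right)} - 438349\right) = \left(1 + 434707\right) \left(366 - 438349\right) = 434708 \left(-437983\right) = -190394713964$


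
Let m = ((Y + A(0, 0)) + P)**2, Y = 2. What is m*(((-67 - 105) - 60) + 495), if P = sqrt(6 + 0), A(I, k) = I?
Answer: 2630 + 1052*sqrt(6) ≈ 5206.9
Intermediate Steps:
P = sqrt(6) ≈ 2.4495
m = (2 + sqrt(6))**2 (m = ((2 + 0) + sqrt(6))**2 = (2 + sqrt(6))**2 ≈ 19.798)
m*(((-67 - 105) - 60) + 495) = (2 + sqrt(6))**2*(((-67 - 105) - 60) + 495) = (2 + sqrt(6))**2*((-172 - 60) + 495) = (2 + sqrt(6))**2*(-232 + 495) = (2 + sqrt(6))**2*263 = 263*(2 + sqrt(6))**2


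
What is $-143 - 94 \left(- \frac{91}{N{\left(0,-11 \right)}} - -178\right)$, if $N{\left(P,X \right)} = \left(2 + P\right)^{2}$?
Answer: $- \frac{29473}{2} \approx -14737.0$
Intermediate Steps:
$-143 - 94 \left(- \frac{91}{N{\left(0,-11 \right)}} - -178\right) = -143 - 94 \left(- \frac{91}{\left(2 + 0\right)^{2}} - -178\right) = -143 - 94 \left(- \frac{91}{2^{2}} + 178\right) = -143 - 94 \left(- \frac{91}{4} + 178\right) = -143 - \frac{29187}{2} = - \frac{29473}{2}$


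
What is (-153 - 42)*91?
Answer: -17745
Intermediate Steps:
(-153 - 42)*91 = -195*91 = -17745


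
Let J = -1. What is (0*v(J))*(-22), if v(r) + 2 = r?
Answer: 0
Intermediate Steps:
v(r) = -2 + r
(0*v(J))*(-22) = (0*(-2 - 1))*(-22) = (0*(-3))*(-22) = 0*(-22) = 0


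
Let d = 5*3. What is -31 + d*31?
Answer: 434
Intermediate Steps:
d = 15
-31 + d*31 = -31 + 15*31 = -31 + 465 = 434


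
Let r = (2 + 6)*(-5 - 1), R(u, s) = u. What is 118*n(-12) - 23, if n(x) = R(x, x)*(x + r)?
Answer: 84937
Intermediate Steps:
r = -48 (r = 8*(-6) = -48)
n(x) = x*(-48 + x) (n(x) = x*(x - 48) = x*(-48 + x))
118*n(-12) - 23 = 118*(-12*(-48 - 12)) - 23 = 118*(-12*(-60)) - 23 = 118*720 - 23 = 84960 - 23 = 84937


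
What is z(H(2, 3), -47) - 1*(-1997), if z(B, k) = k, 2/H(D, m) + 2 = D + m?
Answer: 1950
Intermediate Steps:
H(D, m) = 2/(-2 + D + m) (H(D, m) = 2/(-2 + (D + m)) = 2/(-2 + D + m))
z(H(2, 3), -47) - 1*(-1997) = -47 - 1*(-1997) = -47 + 1997 = 1950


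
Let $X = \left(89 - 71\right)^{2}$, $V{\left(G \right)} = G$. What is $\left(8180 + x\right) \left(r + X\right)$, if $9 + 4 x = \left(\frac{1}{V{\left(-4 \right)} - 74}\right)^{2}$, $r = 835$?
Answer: $\frac{230656907275}{24336} \approx 9.478 \cdot 10^{6}$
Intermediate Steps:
$x = - \frac{54755}{24336}$ ($x = - \frac{9}{4} + \frac{\left(\frac{1}{-4 - 74}\right)^{2}}{4} = - \frac{9}{4} + \frac{\left(\frac{1}{-78}\right)^{2}}{4} = - \frac{9}{4} + \frac{\left(- \frac{1}{78}\right)^{2}}{4} = - \frac{9}{4} + \frac{1}{4} \cdot \frac{1}{6084} = - \frac{9}{4} + \frac{1}{24336} = - \frac{54755}{24336} \approx -2.25$)
$X = 324$ ($X = 18^{2} = 324$)
$\left(8180 + x\right) \left(r + X\right) = \left(8180 - \frac{54755}{24336}\right) \left(835 + 324\right) = \frac{199013725}{24336} \cdot 1159 = \frac{230656907275}{24336}$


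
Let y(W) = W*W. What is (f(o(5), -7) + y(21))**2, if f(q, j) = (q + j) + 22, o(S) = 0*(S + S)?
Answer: 207936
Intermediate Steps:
o(S) = 0 (o(S) = 0*(2*S) = 0)
f(q, j) = 22 + j + q (f(q, j) = (j + q) + 22 = 22 + j + q)
y(W) = W**2
(f(o(5), -7) + y(21))**2 = ((22 - 7 + 0) + 21**2)**2 = (15 + 441)**2 = 456**2 = 207936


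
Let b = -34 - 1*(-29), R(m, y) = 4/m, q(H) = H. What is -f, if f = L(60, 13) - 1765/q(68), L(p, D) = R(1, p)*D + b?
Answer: -1431/68 ≈ -21.044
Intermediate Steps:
b = -5 (b = -34 + 29 = -5)
L(p, D) = -5 + 4*D (L(p, D) = (4/1)*D - 5 = (4*1)*D - 5 = 4*D - 5 = -5 + 4*D)
f = 1431/68 (f = (-5 + 4*13) - 1765/68 = (-5 + 52) - 1765/68 = 47 - 1*1765/68 = 47 - 1765/68 = 1431/68 ≈ 21.044)
-f = -1*1431/68 = -1431/68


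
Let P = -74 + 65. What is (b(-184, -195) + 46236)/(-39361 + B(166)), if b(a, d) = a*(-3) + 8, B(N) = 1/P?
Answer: -210582/177125 ≈ -1.1889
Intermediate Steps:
P = -9
B(N) = -⅑ (B(N) = 1/(-9) = -⅑)
b(a, d) = 8 - 3*a (b(a, d) = -3*a + 8 = 8 - 3*a)
(b(-184, -195) + 46236)/(-39361 + B(166)) = ((8 - 3*(-184)) + 46236)/(-39361 - ⅑) = ((8 + 552) + 46236)/(-354250/9) = (560 + 46236)*(-9/354250) = 46796*(-9/354250) = -210582/177125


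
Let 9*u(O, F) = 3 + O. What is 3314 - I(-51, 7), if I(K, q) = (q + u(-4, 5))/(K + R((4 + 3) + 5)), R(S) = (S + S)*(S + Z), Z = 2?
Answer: 8500348/2565 ≈ 3314.0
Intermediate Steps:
u(O, F) = ⅓ + O/9 (u(O, F) = (3 + O)/9 = ⅓ + O/9)
R(S) = 2*S*(2 + S) (R(S) = (S + S)*(S + 2) = (2*S)*(2 + S) = 2*S*(2 + S))
I(K, q) = (-⅑ + q)/(336 + K) (I(K, q) = (q + (⅓ + (⅑)*(-4)))/(K + 2*((4 + 3) + 5)*(2 + ((4 + 3) + 5))) = (q + (⅓ - 4/9))/(K + 2*(7 + 5)*(2 + (7 + 5))) = (q - ⅑)/(K + 2*12*(2 + 12)) = (-⅑ + q)/(K + 2*12*14) = (-⅑ + q)/(K + 336) = (-⅑ + q)/(336 + K))
3314 - I(-51, 7) = 3314 - (-⅑ + 7)/(336 - 51) = 3314 - 62/(285*9) = 3314 - 1*62/2565 = 3314 - 62/2565 = 8500348/2565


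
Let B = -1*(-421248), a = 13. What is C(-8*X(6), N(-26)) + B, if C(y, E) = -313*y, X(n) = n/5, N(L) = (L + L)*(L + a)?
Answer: 2121264/5 ≈ 4.2425e+5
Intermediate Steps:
N(L) = 2*L*(13 + L) (N(L) = (L + L)*(L + 13) = (2*L)*(13 + L) = 2*L*(13 + L))
X(n) = n/5 (X(n) = n*(1/5) = n/5)
B = 421248
C(-8*X(6), N(-26)) + B = -(-2504)*(1/5)*6 + 421248 = -(-2504)*6/5 + 421248 = -313*(-48/5) + 421248 = 15024/5 + 421248 = 2121264/5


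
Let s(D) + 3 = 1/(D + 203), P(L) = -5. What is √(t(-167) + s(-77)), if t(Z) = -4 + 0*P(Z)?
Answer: I*√12334/42 ≈ 2.6443*I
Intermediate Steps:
s(D) = -3 + 1/(203 + D) (s(D) = -3 + 1/(D + 203) = -3 + 1/(203 + D))
t(Z) = -4 (t(Z) = -4 + 0*(-5) = -4 + 0 = -4)
√(t(-167) + s(-77)) = √(-4 + (-608 - 3*(-77))/(203 - 77)) = √(-4 + (-608 + 231)/126) = √(-4 + (1/126)*(-377)) = √(-4 - 377/126) = √(-881/126) = I*√12334/42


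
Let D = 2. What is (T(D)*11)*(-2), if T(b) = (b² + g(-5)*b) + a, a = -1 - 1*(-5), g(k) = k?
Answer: 44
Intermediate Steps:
a = 4 (a = -1 + 5 = 4)
T(b) = 4 + b² - 5*b (T(b) = (b² - 5*b) + 4 = 4 + b² - 5*b)
(T(D)*11)*(-2) = ((4 + 2² - 5*2)*11)*(-2) = ((4 + 4 - 10)*11)*(-2) = -2*11*(-2) = -22*(-2) = 44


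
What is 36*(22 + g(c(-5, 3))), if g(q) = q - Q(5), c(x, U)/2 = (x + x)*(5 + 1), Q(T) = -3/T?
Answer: -17532/5 ≈ -3506.4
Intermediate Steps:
c(x, U) = 24*x (c(x, U) = 2*((x + x)*(5 + 1)) = 2*((2*x)*6) = 2*(12*x) = 24*x)
g(q) = 3/5 + q (g(q) = q - (-3)/5 = q - 1*(-3/5) = q + 3/5 = 3/5 + q)
36*(22 + g(c(-5, 3))) = 36*(22 + (3/5 + 24*(-5))) = 36*(22 + (3/5 - 120)) = 36*(22 - 597/5) = 36*(-487/5) = -17532/5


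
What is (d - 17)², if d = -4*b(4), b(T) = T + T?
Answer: 2401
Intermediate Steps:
b(T) = 2*T
d = -32 (d = -8*4 = -4*8 = -32)
(d - 17)² = (-32 - 17)² = (-49)² = 2401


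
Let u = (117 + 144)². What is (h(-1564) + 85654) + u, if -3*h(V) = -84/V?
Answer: 60126018/391 ≈ 1.5378e+5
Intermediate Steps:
h(V) = 28/V (h(V) = -(-28)/V = 28/V)
u = 68121 (u = 261² = 68121)
(h(-1564) + 85654) + u = (28/(-1564) + 85654) + 68121 = (28*(-1/1564) + 85654) + 68121 = (-7/391 + 85654) + 68121 = 33490707/391 + 68121 = 60126018/391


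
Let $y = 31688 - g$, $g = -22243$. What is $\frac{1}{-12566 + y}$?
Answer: $\frac{1}{41365} \approx 2.4175 \cdot 10^{-5}$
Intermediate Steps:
$y = 53931$ ($y = 31688 - -22243 = 31688 + 22243 = 53931$)
$\frac{1}{-12566 + y} = \frac{1}{-12566 + 53931} = \frac{1}{41365}$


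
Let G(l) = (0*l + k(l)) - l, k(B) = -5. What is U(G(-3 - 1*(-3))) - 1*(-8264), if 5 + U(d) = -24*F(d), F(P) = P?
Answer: 8379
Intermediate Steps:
G(l) = -5 - l (G(l) = (0*l - 5) - l = (0 - 5) - l = -5 - l)
U(d) = -5 - 24*d
U(G(-3 - 1*(-3))) - 1*(-8264) = (-5 - 24*(-5 - (-3 - 1*(-3)))) - 1*(-8264) = (-5 - 24*(-5 - (-3 + 3))) + 8264 = (-5 - 24*(-5 - 1*0)) + 8264 = (-5 - 24*(-5 + 0)) + 8264 = (-5 - 24*(-5)) + 8264 = (-5 + 120) + 8264 = 115 + 8264 = 8379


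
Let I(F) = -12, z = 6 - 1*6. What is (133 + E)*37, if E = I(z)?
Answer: 4477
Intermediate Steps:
z = 0 (z = 6 - 6 = 0)
E = -12
(133 + E)*37 = (133 - 12)*37 = 121*37 = 4477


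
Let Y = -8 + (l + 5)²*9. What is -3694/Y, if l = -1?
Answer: -1847/68 ≈ -27.162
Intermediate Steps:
Y = 136 (Y = -8 + (-1 + 5)²*9 = -8 + 4²*9 = -8 + 16*9 = -8 + 144 = 136)
-3694/Y = -3694/136 = -3694*1/136 = -1847/68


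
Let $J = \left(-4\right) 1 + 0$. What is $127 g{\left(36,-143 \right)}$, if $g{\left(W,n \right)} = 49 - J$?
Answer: $6731$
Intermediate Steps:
$J = -4$ ($J = -4 + 0 = -4$)
$g{\left(W,n \right)} = 53$ ($g{\left(W,n \right)} = 49 - -4 = 49 + 4 = 53$)
$127 g{\left(36,-143 \right)} = 127 \cdot 53 = 6731$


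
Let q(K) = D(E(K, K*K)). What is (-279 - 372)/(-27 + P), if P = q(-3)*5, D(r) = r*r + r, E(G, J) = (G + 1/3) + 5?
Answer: -5859/107 ≈ -54.757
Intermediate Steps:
E(G, J) = 16/3 + G (E(G, J) = (G + ⅓) + 5 = (⅓ + G) + 5 = 16/3 + G)
D(r) = r + r² (D(r) = r² + r = r + r²)
q(K) = (16/3 + K)*(19/3 + K) (q(K) = (16/3 + K)*(1 + (16/3 + K)) = (16/3 + K)*(19/3 + K))
P = 350/9 (P = ((16 + 3*(-3))*(19 + 3*(-3))/9)*5 = ((16 - 9)*(19 - 9)/9)*5 = ((⅑)*7*10)*5 = (70/9)*5 = 350/9 ≈ 38.889)
(-279 - 372)/(-27 + P) = (-279 - 372)/(-27 + 350/9) = -651/107/9 = -651*9/107 = -5859/107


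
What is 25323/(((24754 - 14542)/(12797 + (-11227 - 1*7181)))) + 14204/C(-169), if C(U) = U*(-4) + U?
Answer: -1041930967/75036 ≈ -13886.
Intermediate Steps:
C(U) = -3*U (C(U) = -4*U + U = -3*U)
25323/(((24754 - 14542)/(12797 + (-11227 - 1*7181)))) + 14204/C(-169) = 25323/(((24754 - 14542)/(12797 + (-11227 - 1*7181)))) + 14204/((-3*(-169))) = 25323/((10212/(12797 + (-11227 - 7181)))) + 14204/507 = 25323/((10212/(12797 - 18408))) + 14204*(1/507) = 25323/((10212/(-5611))) + 14204/507 = 25323/((10212*(-1/5611))) + 14204/507 = 25323/(-10212/5611) + 14204/507 = 25323*(-5611/10212) + 14204/507 = -2059237/148 + 14204/507 = -1041930967/75036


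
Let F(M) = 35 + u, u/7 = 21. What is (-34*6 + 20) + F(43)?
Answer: -2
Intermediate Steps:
u = 147 (u = 7*21 = 147)
F(M) = 182 (F(M) = 35 + 147 = 182)
(-34*6 + 20) + F(43) = (-34*6 + 20) + 182 = (-204 + 20) + 182 = -184 + 182 = -2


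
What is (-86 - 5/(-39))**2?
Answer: 11215801/1521 ≈ 7374.0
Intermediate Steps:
(-86 - 5/(-39))**2 = (-86 - 5*(-1/39))**2 = (-86 + 5/39)**2 = (-3349/39)**2 = 11215801/1521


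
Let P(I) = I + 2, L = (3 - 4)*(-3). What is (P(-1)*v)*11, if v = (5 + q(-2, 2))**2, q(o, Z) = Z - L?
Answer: 176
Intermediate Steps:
L = 3 (L = -1*(-3) = 3)
q(o, Z) = -3 + Z (q(o, Z) = Z - 1*3 = Z - 3 = -3 + Z)
P(I) = 2 + I
v = 16 (v = (5 + (-3 + 2))**2 = (5 - 1)**2 = 4**2 = 16)
(P(-1)*v)*11 = ((2 - 1)*16)*11 = (1*16)*11 = 16*11 = 176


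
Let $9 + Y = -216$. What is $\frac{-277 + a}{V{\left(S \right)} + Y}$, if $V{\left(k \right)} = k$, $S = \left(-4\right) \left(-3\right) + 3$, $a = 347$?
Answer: $- \frac{1}{3} \approx -0.33333$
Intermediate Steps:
$Y = -225$ ($Y = -9 - 216 = -225$)
$S = 15$ ($S = 12 + 3 = 15$)
$\frac{-277 + a}{V{\left(S \right)} + Y} = \frac{-277 + 347}{15 - 225} = \frac{70}{-210} = 70 \left(- \frac{1}{210}\right) = - \frac{1}{3}$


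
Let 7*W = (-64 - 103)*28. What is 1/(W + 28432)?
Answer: 1/27764 ≈ 3.6018e-5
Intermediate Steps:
W = -668 (W = ((-64 - 103)*28)/7 = (-167*28)/7 = (⅐)*(-4676) = -668)
1/(W + 28432) = 1/(-668 + 28432) = 1/27764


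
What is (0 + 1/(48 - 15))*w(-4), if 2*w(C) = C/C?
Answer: 1/66 ≈ 0.015152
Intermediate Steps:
w(C) = ½ (w(C) = (C/C)/2 = (½)*1 = ½)
(0 + 1/(48 - 15))*w(-4) = (0 + 1/(48 - 15))*(½) = (0 + 1/33)*(½) = (1/33)*(½) = 1/66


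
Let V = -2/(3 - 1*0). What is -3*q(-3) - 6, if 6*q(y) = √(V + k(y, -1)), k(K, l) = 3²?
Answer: -6 - 5*√3/6 ≈ -7.4434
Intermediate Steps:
k(K, l) = 9
V = -⅔ (V = -2/(3 + 0) = -2/3 = -2*⅓ = -⅔ ≈ -0.66667)
q(y) = 5*√3/18 (q(y) = √(-⅔ + 9)/6 = √(25/3)/6 = (5*√3/3)/6 = 5*√3/18)
-3*q(-3) - 6 = -5*√3/6 - 6 = -6 - 5*√3/6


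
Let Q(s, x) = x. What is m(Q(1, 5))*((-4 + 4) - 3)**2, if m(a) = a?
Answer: 45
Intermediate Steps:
m(Q(1, 5))*((-4 + 4) - 3)**2 = 5*((-4 + 4) - 3)**2 = 5*(0 - 3)**2 = 5*(-3)**2 = 5*9 = 45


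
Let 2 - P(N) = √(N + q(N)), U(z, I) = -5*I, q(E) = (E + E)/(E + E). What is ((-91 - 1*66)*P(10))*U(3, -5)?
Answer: -7850 + 3925*√11 ≈ 5167.8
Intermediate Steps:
q(E) = 1 (q(E) = (2*E)/((2*E)) = (2*E)*(1/(2*E)) = 1)
P(N) = 2 - √(1 + N) (P(N) = 2 - √(N + 1) = 2 - √(1 + N))
((-91 - 1*66)*P(10))*U(3, -5) = ((-91 - 1*66)*(2 - √(1 + 10)))*(-5*(-5)) = ((-91 - 66)*(2 - √11))*25 = -157*(2 - √11)*25 = (-314 + 157*√11)*25 = -7850 + 3925*√11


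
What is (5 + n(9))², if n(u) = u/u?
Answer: 36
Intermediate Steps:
n(u) = 1
(5 + n(9))² = (5 + 1)² = 6² = 36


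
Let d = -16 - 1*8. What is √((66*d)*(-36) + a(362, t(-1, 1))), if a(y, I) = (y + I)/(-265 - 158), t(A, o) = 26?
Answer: 2*√283418977/141 ≈ 238.80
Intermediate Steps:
d = -24 (d = -16 - 8 = -24)
a(y, I) = -I/423 - y/423 (a(y, I) = (I + y)/(-423) = (I + y)*(-1/423) = -I/423 - y/423)
√((66*d)*(-36) + a(362, t(-1, 1))) = √((66*(-24))*(-36) + (-1/423*26 - 1/423*362)) = √(-1584*(-36) + (-26/423 - 362/423)) = √(57024 - 388/423) = √(24120764/423) = 2*√283418977/141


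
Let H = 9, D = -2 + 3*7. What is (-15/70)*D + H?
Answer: 69/14 ≈ 4.9286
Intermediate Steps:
D = 19 (D = -2 + 21 = 19)
(-15/70)*D + H = -15/70*19 + 9 = -15*1/70*19 + 9 = -3/14*19 + 9 = -57/14 + 9 = 69/14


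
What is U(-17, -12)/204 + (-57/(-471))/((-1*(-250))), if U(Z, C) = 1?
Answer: 21563/4003500 ≈ 0.0053860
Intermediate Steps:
U(-17, -12)/204 + (-57/(-471))/((-1*(-250))) = 1/204 + (-57/(-471))/((-1*(-250))) = 1*(1/204) - 57*(-1/471)/250 = 1/204 + (19/157)*(1/250) = 1/204 + 19/39250 = 21563/4003500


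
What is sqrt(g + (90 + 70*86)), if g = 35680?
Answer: sqrt(41790) ≈ 204.43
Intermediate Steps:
sqrt(g + (90 + 70*86)) = sqrt(35680 + (90 + 70*86)) = sqrt(35680 + (90 + 6020)) = sqrt(35680 + 6110) = sqrt(41790)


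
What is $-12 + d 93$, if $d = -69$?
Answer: $-6429$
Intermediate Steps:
$-12 + d 93 = -12 - 6417 = -6429$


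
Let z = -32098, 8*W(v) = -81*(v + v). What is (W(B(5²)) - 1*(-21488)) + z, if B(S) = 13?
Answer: -43493/4 ≈ -10873.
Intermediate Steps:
W(v) = -81*v/4 (W(v) = (-81*(v + v))/8 = (-162*v)/8 = -81*v/4)
(W(B(5²)) - 1*(-21488)) + z = (-81/4*13 - 1*(-21488)) - 32098 = (-1053/4 + 21488) - 32098 = 84899/4 - 32098 = -43493/4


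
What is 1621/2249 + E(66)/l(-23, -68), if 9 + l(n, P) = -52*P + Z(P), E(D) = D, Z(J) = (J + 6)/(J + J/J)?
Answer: 393102469/531598379 ≈ 0.73947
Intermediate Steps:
Z(J) = (6 + J)/(1 + J) (Z(J) = (6 + J)/(J + 1) = (6 + J)/(1 + J))
l(n, P) = -9 - 52*P + (6 + P)/(1 + P) (l(n, P) = -9 + (-52*P + (6 + P)/(1 + P)) = -9 - 52*P + (6 + P)/(1 + P))
1621/2249 + E(66)/l(-23, -68) = 1621/2249 + 66/(((-3 - 60*(-68) - 52*(-68)**2)/(1 - 68))) = 1621*(1/2249) + 66/(((-3 + 4080 - 52*4624)/(-67))) = 1621/2249 + 66/((-(-3 + 4080 - 240448)/67)) = 1621/2249 + 66/((-1/67*(-236371))) = 1621/2249 + 66/(236371/67) = 1621/2249 + 66*(67/236371) = 1621/2249 + 4422/236371 = 393102469/531598379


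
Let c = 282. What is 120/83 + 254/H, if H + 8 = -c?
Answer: 6859/12035 ≈ 0.56992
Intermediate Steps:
H = -290 (H = -8 - 1*282 = -8 - 282 = -290)
120/83 + 254/H = 120/83 + 254/(-290) = 120*(1/83) + 254*(-1/290) = 120/83 - 127/145 = 6859/12035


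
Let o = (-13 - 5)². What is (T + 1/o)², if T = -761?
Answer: 60793312969/104976 ≈ 5.7912e+5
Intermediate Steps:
o = 324 (o = (-18)² = 324)
(T + 1/o)² = (-761 + 1/324)² = (-246563/324)² = 60793312969/104976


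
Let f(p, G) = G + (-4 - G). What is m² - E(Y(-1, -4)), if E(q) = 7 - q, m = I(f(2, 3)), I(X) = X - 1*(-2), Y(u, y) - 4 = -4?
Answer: -3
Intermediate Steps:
Y(u, y) = 0 (Y(u, y) = 4 - 4 = 0)
f(p, G) = -4
I(X) = 2 + X (I(X) = X + 2 = 2 + X)
m = -2 (m = 2 - 4 = -2)
m² - E(Y(-1, -4)) = (-2)² - (7 - 1*0) = 4 - (7 + 0) = 4 - 1*7 = 4 - 7 = -3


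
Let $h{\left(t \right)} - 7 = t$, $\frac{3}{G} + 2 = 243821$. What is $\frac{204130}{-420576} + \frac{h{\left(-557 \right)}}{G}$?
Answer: $- \frac{9399905245265}{210288} \approx -4.47 \cdot 10^{7}$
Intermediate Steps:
$G = \frac{1}{81273}$ ($G = \frac{3}{-2 + 243821} = \frac{3}{243819} = 3 \cdot \frac{1}{243819} = \frac{1}{81273} \approx 1.2304 \cdot 10^{-5}$)
$h{\left(t \right)} = 7 + t$
$\frac{204130}{-420576} + \frac{h{\left(-557 \right)}}{G} = \frac{204130}{-420576} + \left(7 - 557\right) \frac{1}{\frac{1}{81273}} = 204130 \left(- \frac{1}{420576}\right) - 44700150 = - \frac{102065}{210288} - 44700150 = - \frac{9399905245265}{210288}$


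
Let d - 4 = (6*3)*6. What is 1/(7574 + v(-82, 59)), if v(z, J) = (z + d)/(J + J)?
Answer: 59/446881 ≈ 0.00013203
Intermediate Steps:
d = 112 (d = 4 + (6*3)*6 = 4 + 18*6 = 4 + 108 = 112)
v(z, J) = (112 + z)/(2*J) (v(z, J) = (z + 112)/(J + J) = (112 + z)/((2*J)) = (112 + z)*(1/(2*J)) = (112 + z)/(2*J))
1/(7574 + v(-82, 59)) = 1/(7574 + (½)*(112 - 82)/59) = 1/(7574 + (½)*(1/59)*30) = 1/(7574 + 15/59) = 1/(446881/59) = 59/446881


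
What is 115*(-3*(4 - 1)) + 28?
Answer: -1007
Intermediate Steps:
115*(-3*(4 - 1)) + 28 = 115*(-3*3) + 28 = 115*(-9) + 28 = -1035 + 28 = -1007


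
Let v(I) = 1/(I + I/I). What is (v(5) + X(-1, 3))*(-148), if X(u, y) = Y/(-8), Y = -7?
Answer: -925/6 ≈ -154.17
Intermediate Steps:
X(u, y) = 7/8 (X(u, y) = -7/(-8) = -7*(-⅛) = 7/8)
v(I) = 1/(1 + I) (v(I) = 1/(I + 1) = 1/(1 + I))
(v(5) + X(-1, 3))*(-148) = (1/(1 + 5) + 7/8)*(-148) = (1/6 + 7/8)*(-148) = (⅙ + 7/8)*(-148) = (25/24)*(-148) = -925/6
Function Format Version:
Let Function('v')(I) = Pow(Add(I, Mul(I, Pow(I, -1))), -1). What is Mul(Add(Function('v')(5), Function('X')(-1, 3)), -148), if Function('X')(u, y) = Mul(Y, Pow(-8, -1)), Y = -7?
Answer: Rational(-925, 6) ≈ -154.17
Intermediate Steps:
Function('X')(u, y) = Rational(7, 8) (Function('X')(u, y) = Mul(-7, Pow(-8, -1)) = Mul(-7, Rational(-1, 8)) = Rational(7, 8))
Function('v')(I) = Pow(Add(1, I), -1) (Function('v')(I) = Pow(Add(I, 1), -1) = Pow(Add(1, I), -1))
Mul(Add(Function('v')(5), Function('X')(-1, 3)), -148) = Mul(Add(Pow(Add(1, 5), -1), Rational(7, 8)), -148) = Mul(Add(Pow(6, -1), Rational(7, 8)), -148) = Mul(Add(Rational(1, 6), Rational(7, 8)), -148) = Mul(Rational(25, 24), -148) = Rational(-925, 6)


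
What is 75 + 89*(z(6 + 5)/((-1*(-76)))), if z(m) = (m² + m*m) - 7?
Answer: 26615/76 ≈ 350.20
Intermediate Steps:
z(m) = -7 + 2*m² (z(m) = (m² + m²) - 7 = 2*m² - 7 = -7 + 2*m²)
75 + 89*(z(6 + 5)/((-1*(-76)))) = 75 + 89*((-7 + 2*(6 + 5)²)/((-1*(-76)))) = 75 + 89*((-7 + 2*11²)/76) = 75 + 89*((-7 + 2*121)*(1/76)) = 75 + 89*((-7 + 242)*(1/76)) = 75 + 89*(235*(1/76)) = 75 + 89*(235/76) = 75 + 20915/76 = 26615/76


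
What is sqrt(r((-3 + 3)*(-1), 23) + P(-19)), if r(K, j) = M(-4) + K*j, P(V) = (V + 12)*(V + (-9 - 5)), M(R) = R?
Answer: sqrt(227) ≈ 15.067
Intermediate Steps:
P(V) = (-14 + V)*(12 + V) (P(V) = (12 + V)*(V - 14) = (12 + V)*(-14 + V) = (-14 + V)*(12 + V))
r(K, j) = -4 + K*j
sqrt(r((-3 + 3)*(-1), 23) + P(-19)) = sqrt((-4 + ((-3 + 3)*(-1))*23) + (-168 + (-19)**2 - 2*(-19))) = sqrt((-4 + (0*(-1))*23) + (-168 + 361 + 38)) = sqrt((-4 + 0*23) + 231) = sqrt((-4 + 0) + 231) = sqrt(-4 + 231) = sqrt(227)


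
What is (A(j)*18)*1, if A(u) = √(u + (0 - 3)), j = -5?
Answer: 36*I*√2 ≈ 50.912*I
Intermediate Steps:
A(u) = √(-3 + u) (A(u) = √(u - 3) = √(-3 + u))
(A(j)*18)*1 = (√(-3 - 5)*18)*1 = (√(-8)*18)*1 = ((2*I*√2)*18)*1 = (36*I*√2)*1 = 36*I*√2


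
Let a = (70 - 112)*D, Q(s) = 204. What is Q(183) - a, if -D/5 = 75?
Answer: -15546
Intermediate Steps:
D = -375 (D = -5*75 = -375)
a = 15750 (a = (70 - 112)*(-375) = -42*(-375) = 15750)
Q(183) - a = 204 - 1*15750 = 204 - 15750 = -15546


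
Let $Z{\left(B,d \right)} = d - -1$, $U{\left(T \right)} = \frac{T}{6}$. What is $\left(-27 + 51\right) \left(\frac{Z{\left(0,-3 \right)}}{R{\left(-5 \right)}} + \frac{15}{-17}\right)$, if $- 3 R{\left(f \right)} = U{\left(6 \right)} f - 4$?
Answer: $- \frac{632}{17} \approx -37.176$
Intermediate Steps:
$U{\left(T \right)} = \frac{T}{6}$ ($U{\left(T \right)} = T \frac{1}{6} = \frac{T}{6}$)
$Z{\left(B,d \right)} = 1 + d$ ($Z{\left(B,d \right)} = d + 1 = 1 + d$)
$R{\left(f \right)} = \frac{4}{3} - \frac{f}{3}$ ($R{\left(f \right)} = - \frac{\frac{1}{6} \cdot 6 f - 4}{3} = - \frac{1 f - 4}{3} = - \frac{f - 4}{3} = - \frac{-4 + f}{3} = \frac{4}{3} - \frac{f}{3}$)
$\left(-27 + 51\right) \left(\frac{Z{\left(0,-3 \right)}}{R{\left(-5 \right)}} + \frac{15}{-17}\right) = \left(-27 + 51\right) \left(\frac{1 - 3}{\frac{4}{3} - - \frac{5}{3}} + \frac{15}{-17}\right) = 24 \left(- \frac{2}{\frac{4}{3} + \frac{5}{3}} + 15 \left(- \frac{1}{17}\right)\right) = 24 \left(- \frac{2}{3} - \frac{15}{17}\right) = 24 \left(- \frac{79}{51}\right) = - \frac{632}{17}$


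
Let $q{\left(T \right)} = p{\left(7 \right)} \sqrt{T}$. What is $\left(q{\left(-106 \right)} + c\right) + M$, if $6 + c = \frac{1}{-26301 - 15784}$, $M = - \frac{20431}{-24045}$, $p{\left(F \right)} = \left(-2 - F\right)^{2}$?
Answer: $- \frac{1042357672}{202386765} + 81 i \sqrt{106} \approx -5.1503 + 833.95 i$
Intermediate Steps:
$M = \frac{20431}{24045}$ ($M = \left(-20431\right) \left(- \frac{1}{24045}\right) = \frac{20431}{24045} \approx 0.8497$)
$c = - \frac{252511}{42085}$ ($c = -6 + \frac{1}{-26301 - 15784} = -6 + \frac{1}{-42085} = -6 - \frac{1}{42085} = - \frac{252511}{42085} \approx -6.0$)
$q{\left(T \right)} = 81 \sqrt{T}$ ($q{\left(T \right)} = \left(2 + 7\right)^{2} \sqrt{T} = 9^{2} \sqrt{T} = 81 \sqrt{T}$)
$\left(q{\left(-106 \right)} + c\right) + M = \left(81 \sqrt{-106} - \frac{252511}{42085}\right) + \frac{20431}{24045} = \left(81 i \sqrt{106} - \frac{252511}{42085}\right) + \frac{20431}{24045} = \left(- \frac{252511}{42085} + 81 i \sqrt{106}\right) + \frac{20431}{24045} = - \frac{1042357672}{202386765} + 81 i \sqrt{106}$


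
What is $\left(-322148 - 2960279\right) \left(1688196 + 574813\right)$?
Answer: $-7428161842843$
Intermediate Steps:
$\left(-322148 - 2960279\right) \left(1688196 + 574813\right) = \left(-3282427\right) 2263009 = -7428161842843$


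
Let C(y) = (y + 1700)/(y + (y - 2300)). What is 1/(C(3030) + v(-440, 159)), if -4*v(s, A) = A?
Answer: -376/14473 ≈ -0.025979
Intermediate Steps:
v(s, A) = -A/4
C(y) = (1700 + y)/(-2300 + 2*y) (C(y) = (1700 + y)/(y + (-2300 + y)) = (1700 + y)/(-2300 + 2*y))
1/(C(3030) + v(-440, 159)) = 1/((1700 + 3030)/(2*(-1150 + 3030)) - 1/4*159) = 1/((1/2)*4730/1880 - 159/4) = 1/((1/2)*(1/1880)*4730 - 159/4) = 1/(473/376 - 159/4) = 1/(-14473/376) = -376/14473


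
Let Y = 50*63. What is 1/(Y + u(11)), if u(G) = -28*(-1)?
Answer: 1/3178 ≈ 0.00031466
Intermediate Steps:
u(G) = 28
Y = 3150
1/(Y + u(11)) = 1/(3150 + 28) = 1/3178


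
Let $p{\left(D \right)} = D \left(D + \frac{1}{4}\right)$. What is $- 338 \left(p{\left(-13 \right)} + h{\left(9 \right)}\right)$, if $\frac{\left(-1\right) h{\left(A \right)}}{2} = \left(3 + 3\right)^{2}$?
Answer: $- \frac{63375}{2} \approx -31688.0$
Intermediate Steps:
$p{\left(D \right)} = D \left(\frac{1}{4} + D\right)$ ($p{\left(D \right)} = D \left(D + \frac{1}{4}\right) = D \left(\frac{1}{4} + D\right)$)
$h{\left(A \right)} = -72$ ($h{\left(A \right)} = - 2 \left(3 + 3\right)^{2} = - 2 \cdot 6^{2} = \left(-2\right) 36 = -72$)
$- 338 \left(p{\left(-13 \right)} + h{\left(9 \right)}\right) = - 338 \left(- 13 \left(\frac{1}{4} - 13\right) - 72\right) = - 338 \left(\left(-13\right) \left(- \frac{51}{4}\right) - 72\right) = - 338 \left(\frac{663}{4} - 72\right) = \left(-338\right) \frac{375}{4} = - \frac{63375}{2}$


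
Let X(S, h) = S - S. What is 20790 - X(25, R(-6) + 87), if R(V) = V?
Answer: 20790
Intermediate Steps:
X(S, h) = 0
20790 - X(25, R(-6) + 87) = 20790 - 1*0 = 20790 + 0 = 20790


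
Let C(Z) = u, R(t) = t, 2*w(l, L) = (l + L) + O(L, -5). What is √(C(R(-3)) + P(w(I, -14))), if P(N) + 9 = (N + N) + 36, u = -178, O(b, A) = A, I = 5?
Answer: I*√165 ≈ 12.845*I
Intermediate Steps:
w(l, L) = -5/2 + L/2 + l/2 (w(l, L) = ((l + L) - 5)/2 = ((L + l) - 5)/2 = (-5 + L + l)/2 = -5/2 + L/2 + l/2)
P(N) = 27 + 2*N (P(N) = -9 + ((N + N) + 36) = -9 + (2*N + 36) = -9 + (36 + 2*N) = 27 + 2*N)
C(Z) = -178
√(C(R(-3)) + P(w(I, -14))) = √(-178 + (27 + 2*(-5/2 + (½)*(-14) + (½)*5))) = √(-178 + (27 + 2*(-5/2 - 7 + 5/2))) = √(-178 + (27 + 2*(-7))) = √(-178 + (27 - 14)) = √(-178 + 13) = √(-165) = I*√165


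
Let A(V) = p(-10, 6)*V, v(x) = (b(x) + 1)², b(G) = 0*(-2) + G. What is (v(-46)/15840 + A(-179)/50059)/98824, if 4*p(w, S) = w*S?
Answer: 3197775/1741354776832 ≈ 1.8364e-6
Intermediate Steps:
p(w, S) = S*w/4 (p(w, S) = (w*S)/4 = (S*w)/4 = S*w/4)
b(G) = G (b(G) = 0 + G = G)
v(x) = (1 + x)² (v(x) = (x + 1)² = (1 + x)²)
A(V) = -15*V (A(V) = ((¼)*6*(-10))*V = -15*V)
(v(-46)/15840 + A(-179)/50059)/98824 = ((1 - 46)²/15840 - 15*(-179)/50059)/98824 = ((-45)²*(1/15840) + 2685*(1/50059))*(1/98824) = (2025*(1/15840) + 2685/50059)*(1/98824) = (45/352 + 2685/50059)*(1/98824) = (3197775/17620768)*(1/98824) = 3197775/1741354776832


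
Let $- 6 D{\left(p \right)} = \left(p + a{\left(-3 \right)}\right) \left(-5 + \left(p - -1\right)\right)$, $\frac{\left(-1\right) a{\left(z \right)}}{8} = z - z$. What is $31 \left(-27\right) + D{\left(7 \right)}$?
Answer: $- \frac{1681}{2} \approx -840.5$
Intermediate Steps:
$a{\left(z \right)} = 0$ ($a{\left(z \right)} = - 8 \left(z - z\right) = \left(-8\right) 0 = 0$)
$D{\left(p \right)} = - \frac{p \left(-4 + p\right)}{6}$ ($D{\left(p \right)} = - \frac{\left(p + 0\right) \left(-5 + \left(p - -1\right)\right)}{6} = - \frac{p \left(-5 + \left(p + 1\right)\right)}{6} = - \frac{p \left(-5 + \left(1 + p\right)\right)}{6} = - \frac{p \left(-4 + p\right)}{6}$)
$31 \left(-27\right) + D{\left(7 \right)} = 31 \left(-27\right) + \frac{1}{6} \cdot 7 \left(4 - 7\right) = -837 + \frac{1}{6} \cdot 7 \left(4 - 7\right) = -837 + \frac{1}{6} \cdot 7 \left(-3\right) = -837 - \frac{7}{2} = - \frac{1681}{2}$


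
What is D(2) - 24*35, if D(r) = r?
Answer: -838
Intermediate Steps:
D(2) - 24*35 = 2 - 24*35 = 2 - 840 = -838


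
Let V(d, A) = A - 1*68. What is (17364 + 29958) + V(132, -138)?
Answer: 47116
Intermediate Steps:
V(d, A) = -68 + A (V(d, A) = A - 68 = -68 + A)
(17364 + 29958) + V(132, -138) = (17364 + 29958) + (-68 - 138) = 47322 - 206 = 47116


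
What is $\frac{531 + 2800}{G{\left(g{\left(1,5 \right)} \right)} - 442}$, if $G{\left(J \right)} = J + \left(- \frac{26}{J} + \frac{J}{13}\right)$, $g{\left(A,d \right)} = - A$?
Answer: $- \frac{43303}{5422} \approx -7.9865$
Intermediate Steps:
$G{\left(J \right)} = - \frac{26}{J} + \frac{14 J}{13}$ ($G{\left(J \right)} = J + \left(- \frac{26}{J} + J \frac{1}{13}\right) = J + \left(- \frac{26}{J} + \frac{J}{13}\right) = - \frac{26}{J} + \frac{14 J}{13}$)
$\frac{531 + 2800}{G{\left(g{\left(1,5 \right)} \right)} - 442} = \frac{531 + 2800}{\left(- \frac{26}{\left(-1\right) 1} + \frac{14 \left(\left(-1\right) 1\right)}{13}\right) - 442} = \frac{3331}{\left(- \frac{26}{-1} + \frac{14}{13} \left(-1\right)\right) - 442} = \frac{3331}{\left(\left(-26\right) \left(-1\right) - \frac{14}{13}\right) - 442} = \frac{3331}{\left(26 - \frac{14}{13}\right) - 442} = \frac{3331}{\frac{324}{13} - 442} = \frac{3331}{- \frac{5422}{13}} = 3331 \left(- \frac{13}{5422}\right) = - \frac{43303}{5422}$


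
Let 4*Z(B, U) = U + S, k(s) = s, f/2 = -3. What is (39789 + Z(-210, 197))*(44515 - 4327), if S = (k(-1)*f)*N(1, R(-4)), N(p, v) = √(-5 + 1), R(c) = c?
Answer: 1601019591 + 120564*I ≈ 1.601e+9 + 1.2056e+5*I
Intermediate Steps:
f = -6 (f = 2*(-3) = -6)
N(p, v) = 2*I (N(p, v) = √(-4) = 2*I)
S = 12*I (S = (-1*(-6))*(2*I) = 6*(2*I) = 12*I ≈ 12.0*I)
Z(B, U) = 3*I + U/4 (Z(B, U) = (U + 12*I)/4 = 3*I + U/4)
(39789 + Z(-210, 197))*(44515 - 4327) = (39789 + (3*I + (¼)*197))*(44515 - 4327) = (39789 + (3*I + 197/4))*40188 = (39789 + (197/4 + 3*I))*40188 = (159353/4 + 3*I)*40188 = 1601019591 + 120564*I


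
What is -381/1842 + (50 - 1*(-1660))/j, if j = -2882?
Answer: -707977/884774 ≈ -0.80018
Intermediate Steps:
-381/1842 + (50 - 1*(-1660))/j = -381/1842 + (50 - 1*(-1660))/(-2882) = -381*1/1842 + (50 + 1660)*(-1/2882) = -127/614 + 1710*(-1/2882) = -127/614 - 855/1441 = -707977/884774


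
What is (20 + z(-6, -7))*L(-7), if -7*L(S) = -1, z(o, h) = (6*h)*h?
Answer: 314/7 ≈ 44.857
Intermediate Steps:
z(o, h) = 6*h**2
L(S) = 1/7 (L(S) = -1/7*(-1) = 1/7)
(20 + z(-6, -7))*L(-7) = (20 + 6*(-7)**2)*(1/7) = (20 + 6*49)*(1/7) = (20 + 294)*(1/7) = 314*(1/7) = 314/7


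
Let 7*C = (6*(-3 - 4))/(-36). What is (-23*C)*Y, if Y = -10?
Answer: 115/3 ≈ 38.333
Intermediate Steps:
C = ⅙ (C = ((6*(-3 - 4))/(-36))/7 = ((6*(-7))*(-1/36))/7 = (-42*(-1/36))/7 = (⅐)*(7/6) = ⅙ ≈ 0.16667)
(-23*C)*Y = -23*⅙*(-10) = -23/6*(-10) = 115/3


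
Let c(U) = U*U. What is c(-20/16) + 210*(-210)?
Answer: -705575/16 ≈ -44098.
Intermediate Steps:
c(U) = U²
c(-20/16) + 210*(-210) = (-20/16)² + 210*(-210) = (-20*1/16)² - 44100 = (-5/4)² - 44100 = 25/16 - 44100 = -705575/16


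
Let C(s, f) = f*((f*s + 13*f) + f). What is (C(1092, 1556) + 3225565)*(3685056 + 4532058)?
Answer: 22030098912102834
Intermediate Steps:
C(s, f) = f*(14*f + f*s) (C(s, f) = f*((13*f + f*s) + f) = f*(14*f + f*s))
(C(1092, 1556) + 3225565)*(3685056 + 4532058) = (1556**2*(14 + 1092) + 3225565)*(3685056 + 4532058) = (2421136*1106 + 3225565)*8217114 = (2677776416 + 3225565)*8217114 = 2681001981*8217114 = 22030098912102834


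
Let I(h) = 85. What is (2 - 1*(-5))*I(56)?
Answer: 595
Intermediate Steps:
(2 - 1*(-5))*I(56) = (2 - 1*(-5))*85 = (2 + 5)*85 = 7*85 = 595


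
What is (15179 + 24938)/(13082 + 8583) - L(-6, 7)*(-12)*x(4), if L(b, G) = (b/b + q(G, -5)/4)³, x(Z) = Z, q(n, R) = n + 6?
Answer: 45640129/12380 ≈ 3686.6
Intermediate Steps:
q(n, R) = 6 + n
L(b, G) = (5/2 + G/4)³ (L(b, G) = (b/b + (6 + G)/4)³ = (1 + (6 + G)*(¼))³ = (1 + (3/2 + G/4))³ = (5/2 + G/4)³)
(15179 + 24938)/(13082 + 8583) - L(-6, 7)*(-12)*x(4) = (15179 + 24938)/(13082 + 8583) - ((10 + 7)³/64)*(-12)*4 = 40117/21665 - ((1/64)*17³)*(-12)*4 = 40117*(1/21665) - ((1/64)*4913)*(-12)*4 = 5731/3095 - (4913/64)*(-12)*4 = 5731/3095 - (-14739)*4/16 = 5731/3095 - 1*(-14739/4) = 5731/3095 + 14739/4 = 45640129/12380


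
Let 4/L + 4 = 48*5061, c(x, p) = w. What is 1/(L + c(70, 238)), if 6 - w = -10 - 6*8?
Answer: 60731/3886785 ≈ 0.015625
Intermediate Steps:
w = 64 (w = 6 - (-10 - 6*8) = 6 - (-10 - 48) = 6 - 1*(-58) = 6 + 58 = 64)
c(x, p) = 64
L = 1/60731 (L = 4/(-4 + 48*5061) = 4/(-4 + 242928) = 4/242924 = 4*(1/242924) = 1/60731 ≈ 1.6466e-5)
1/(L + c(70, 238)) = 1/(1/60731 + 64) = 1/(3886785/60731) = 60731/3886785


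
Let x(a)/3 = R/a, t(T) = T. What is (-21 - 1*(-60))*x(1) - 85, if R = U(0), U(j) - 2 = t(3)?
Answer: 500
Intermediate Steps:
U(j) = 5 (U(j) = 2 + 3 = 5)
R = 5
x(a) = 15/a (x(a) = 3*(5/a) = 15/a)
(-21 - 1*(-60))*x(1) - 85 = (-21 - 1*(-60))*(15/1) - 85 = (-21 + 60)*(15*1) - 85 = 39*15 - 85 = 585 - 85 = 500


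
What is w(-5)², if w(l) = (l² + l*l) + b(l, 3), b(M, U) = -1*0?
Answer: 2500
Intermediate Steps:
b(M, U) = 0
w(l) = 2*l² (w(l) = (l² + l*l) + 0 = (l² + l²) + 0 = 2*l² + 0 = 2*l²)
w(-5)² = (2*(-5)²)² = (2*25)² = 50² = 2500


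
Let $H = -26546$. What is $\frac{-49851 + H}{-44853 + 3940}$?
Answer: $\frac{76397}{40913} \approx 1.8673$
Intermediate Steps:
$\frac{-49851 + H}{-44853 + 3940} = \frac{-49851 - 26546}{-44853 + 3940} = - \frac{76397}{-40913} = \left(-76397\right) \left(- \frac{1}{40913}\right) = \frac{76397}{40913}$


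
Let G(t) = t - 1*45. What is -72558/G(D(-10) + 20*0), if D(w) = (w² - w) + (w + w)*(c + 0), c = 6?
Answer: 72558/55 ≈ 1319.2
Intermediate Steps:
D(w) = w² + 11*w (D(w) = (w² - w) + (w + w)*(6 + 0) = (w² - w) + (2*w)*6 = (w² - w) + 12*w = w² + 11*w)
G(t) = -45 + t (G(t) = t - 45 = -45 + t)
-72558/G(D(-10) + 20*0) = -72558/(-45 + (-10*(11 - 10) + 20*0)) = -72558/(-45 + (-10*1 + 0)) = -72558/(-45 + (-10 + 0)) = -72558/(-45 - 10) = -72558/(-55) = -72558*(-1/55) = 72558/55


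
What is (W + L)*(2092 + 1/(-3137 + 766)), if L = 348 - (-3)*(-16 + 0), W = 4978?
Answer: 26179571418/2371 ≈ 1.1042e+7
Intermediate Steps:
L = 300 (L = 348 - (-3)*(-16) = 348 - 1*48 = 348 - 48 = 300)
(W + L)*(2092 + 1/(-3137 + 766)) = (4978 + 300)*(2092 + 1/(-3137 + 766)) = 5278*(2092 + 1/(-2371)) = 5278*(2092 - 1/2371) = 5278*(4960131/2371) = 26179571418/2371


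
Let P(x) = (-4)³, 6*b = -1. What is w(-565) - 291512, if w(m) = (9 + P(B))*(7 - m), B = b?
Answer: -322972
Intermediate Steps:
b = -⅙ (b = (⅙)*(-1) = -⅙ ≈ -0.16667)
B = -⅙ ≈ -0.16667
P(x) = -64
w(m) = -385 + 55*m (w(m) = (9 - 64)*(7 - m) = -55*(7 - m) = -385 + 55*m)
w(-565) - 291512 = (-385 + 55*(-565)) - 291512 = (-385 - 31075) - 291512 = -31460 - 291512 = -322972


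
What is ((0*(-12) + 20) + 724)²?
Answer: 553536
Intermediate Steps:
((0*(-12) + 20) + 724)² = ((0 + 20) + 724)² = (20 + 724)² = 744² = 553536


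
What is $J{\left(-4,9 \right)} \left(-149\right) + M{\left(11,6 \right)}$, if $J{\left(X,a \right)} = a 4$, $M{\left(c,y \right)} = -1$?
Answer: $-5365$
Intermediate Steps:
$J{\left(X,a \right)} = 4 a$
$J{\left(-4,9 \right)} \left(-149\right) + M{\left(11,6 \right)} = 4 \cdot 9 \left(-149\right) - 1 = 36 \left(-149\right) - 1 = -5364 - 1 = -5365$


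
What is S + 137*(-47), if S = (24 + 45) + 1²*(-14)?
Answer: -6384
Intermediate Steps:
S = 55 (S = 69 + 1*(-14) = 69 - 14 = 55)
S + 137*(-47) = 55 + 137*(-47) = 55 - 6439 = -6384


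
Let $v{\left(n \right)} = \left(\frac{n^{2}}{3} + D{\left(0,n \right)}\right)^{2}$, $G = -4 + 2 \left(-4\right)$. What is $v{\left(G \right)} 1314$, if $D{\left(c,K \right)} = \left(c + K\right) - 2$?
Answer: $1518984$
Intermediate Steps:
$D{\left(c,K \right)} = -2 + K + c$ ($D{\left(c,K \right)} = \left(K + c\right) - 2 = -2 + K + c$)
$G = -12$ ($G = -4 - 8 = -12$)
$v{\left(n \right)} = \left(-2 + n + \frac{n^{2}}{3}\right)^{2}$ ($v{\left(n \right)} = \left(\frac{n^{2}}{3} + \left(-2 + n + 0\right)\right)^{2} = \left(n^{2} \cdot \frac{1}{3} + \left(-2 + n\right)\right)^{2} = \left(\frac{n^{2}}{3} + \left(-2 + n\right)\right)^{2} = \left(-2 + n + \frac{n^{2}}{3}\right)^{2}$)
$v{\left(G \right)} 1314 = \frac{\left(-6 + \left(-12\right)^{2} + 3 \left(-12\right)\right)^{2}}{9} \cdot 1314 = \frac{\left(-6 + 144 - 36\right)^{2}}{9} \cdot 1314 = \frac{102^{2}}{9} \cdot 1314 = \frac{1}{9} \cdot 10404 \cdot 1314 = 1156 \cdot 1314 = 1518984$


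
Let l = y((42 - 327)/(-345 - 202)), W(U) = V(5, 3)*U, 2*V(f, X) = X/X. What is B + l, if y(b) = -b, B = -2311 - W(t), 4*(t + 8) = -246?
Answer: -4981575/2188 ≈ -2276.8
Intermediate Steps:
t = -139/2 (t = -8 + (¼)*(-246) = -8 - 123/2 = -139/2 ≈ -69.500)
V(f, X) = ½ (V(f, X) = (X/X)/2 = (½)*1 = ½)
W(U) = U/2
B = -9105/4 (B = -2311 - (-139)/(2*2) = -2311 - 1*(-139/4) = -2311 + 139/4 = -9105/4 ≈ -2276.3)
l = -285/547 (l = -(42 - 327)/(-345 - 202) = -(-285)/(-547) = -(-285)*(-1)/547 = -1*285/547 = -285/547 ≈ -0.52102)
B + l = -9105/4 - 285/547 = -4981575/2188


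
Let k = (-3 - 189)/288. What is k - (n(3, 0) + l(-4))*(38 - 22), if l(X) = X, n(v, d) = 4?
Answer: -⅔ ≈ -0.66667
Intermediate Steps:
k = -⅔ (k = -192*1/288 = -⅔ ≈ -0.66667)
k - (n(3, 0) + l(-4))*(38 - 22) = -⅔ - (4 - 4)*(38 - 22) = -⅔ - 0*16 = -⅔ - 1*0 = -⅔ + 0 = -⅔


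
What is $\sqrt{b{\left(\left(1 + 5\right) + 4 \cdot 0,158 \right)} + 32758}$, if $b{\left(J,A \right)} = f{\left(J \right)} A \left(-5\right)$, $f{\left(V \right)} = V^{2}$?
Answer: $\sqrt{4318} \approx 65.711$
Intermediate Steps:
$b{\left(J,A \right)} = - 5 A J^{2}$ ($b{\left(J,A \right)} = J^{2} A \left(-5\right) = A J^{2} \left(-5\right) = - 5 A J^{2}$)
$\sqrt{b{\left(\left(1 + 5\right) + 4 \cdot 0,158 \right)} + 32758} = \sqrt{\left(-5\right) 158 \left(\left(1 + 5\right) + 4 \cdot 0\right)^{2} + 32758} = \sqrt{\left(-5\right) 158 \left(6 + 0\right)^{2} + 32758} = \sqrt{\left(-5\right) 158 \cdot 6^{2} + 32758} = \sqrt{\left(-5\right) 158 \cdot 36 + 32758} = \sqrt{-28440 + 32758} = \sqrt{4318}$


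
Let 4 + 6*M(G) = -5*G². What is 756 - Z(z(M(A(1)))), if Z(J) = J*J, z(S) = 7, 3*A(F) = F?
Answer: 707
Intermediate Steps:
A(F) = F/3
M(G) = -⅔ - 5*G²/6 (M(G) = -⅔ + (-5*G²)/6 = -⅔ - 5*G²/6)
Z(J) = J²
756 - Z(z(M(A(1)))) = 756 - 1*7² = 756 - 1*49 = 756 - 49 = 707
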